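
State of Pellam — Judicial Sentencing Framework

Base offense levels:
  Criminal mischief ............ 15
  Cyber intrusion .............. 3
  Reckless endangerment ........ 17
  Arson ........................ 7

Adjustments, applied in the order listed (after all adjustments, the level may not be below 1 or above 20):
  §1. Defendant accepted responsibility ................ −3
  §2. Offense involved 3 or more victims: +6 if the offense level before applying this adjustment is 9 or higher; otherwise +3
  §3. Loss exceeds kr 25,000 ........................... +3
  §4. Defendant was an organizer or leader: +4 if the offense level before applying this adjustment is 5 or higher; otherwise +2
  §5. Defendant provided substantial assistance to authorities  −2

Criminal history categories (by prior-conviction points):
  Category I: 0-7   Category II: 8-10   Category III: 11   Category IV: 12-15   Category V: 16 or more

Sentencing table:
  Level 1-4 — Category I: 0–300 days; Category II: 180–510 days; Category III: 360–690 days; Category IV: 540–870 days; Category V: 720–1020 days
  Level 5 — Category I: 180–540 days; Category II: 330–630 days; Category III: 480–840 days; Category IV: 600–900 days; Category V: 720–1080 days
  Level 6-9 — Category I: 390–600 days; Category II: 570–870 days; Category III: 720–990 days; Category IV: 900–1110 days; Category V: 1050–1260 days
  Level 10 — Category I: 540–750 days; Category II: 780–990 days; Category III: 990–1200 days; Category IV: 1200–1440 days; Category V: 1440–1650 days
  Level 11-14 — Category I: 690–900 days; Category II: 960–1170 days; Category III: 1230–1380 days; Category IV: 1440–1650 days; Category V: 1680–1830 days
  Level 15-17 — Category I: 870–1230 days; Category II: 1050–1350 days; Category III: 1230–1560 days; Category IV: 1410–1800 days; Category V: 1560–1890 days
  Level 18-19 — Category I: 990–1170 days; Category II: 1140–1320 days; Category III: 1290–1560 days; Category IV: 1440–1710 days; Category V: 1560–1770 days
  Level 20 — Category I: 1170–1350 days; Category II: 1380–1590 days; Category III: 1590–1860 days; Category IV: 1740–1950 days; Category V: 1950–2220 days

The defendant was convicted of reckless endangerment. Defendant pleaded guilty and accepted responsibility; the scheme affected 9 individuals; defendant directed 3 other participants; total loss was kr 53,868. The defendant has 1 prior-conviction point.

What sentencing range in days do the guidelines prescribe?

Base offense level for reckless endangerment: 17.
§1 applies: 17 − 3 = 14.
§2 applies (level before this adjustment is 14 ≥ 9, so +6): 14 + 6 = 20.
§3 applies: 20 + 3 = 23.
§4 applies (level before this adjustment is 23 ≥ 5, so +4): 23 + 4 = 27.
§5 does not apply.
Level 27 exceeds the maximum of 20; capped at 20.
Final offense level: 20.
Criminal history: 1 prior point → Category I (0-7).
Level 20 falls in the 20 band.
Grid: Level 20 × Category I = 1170-1350 days.

1170-1350 days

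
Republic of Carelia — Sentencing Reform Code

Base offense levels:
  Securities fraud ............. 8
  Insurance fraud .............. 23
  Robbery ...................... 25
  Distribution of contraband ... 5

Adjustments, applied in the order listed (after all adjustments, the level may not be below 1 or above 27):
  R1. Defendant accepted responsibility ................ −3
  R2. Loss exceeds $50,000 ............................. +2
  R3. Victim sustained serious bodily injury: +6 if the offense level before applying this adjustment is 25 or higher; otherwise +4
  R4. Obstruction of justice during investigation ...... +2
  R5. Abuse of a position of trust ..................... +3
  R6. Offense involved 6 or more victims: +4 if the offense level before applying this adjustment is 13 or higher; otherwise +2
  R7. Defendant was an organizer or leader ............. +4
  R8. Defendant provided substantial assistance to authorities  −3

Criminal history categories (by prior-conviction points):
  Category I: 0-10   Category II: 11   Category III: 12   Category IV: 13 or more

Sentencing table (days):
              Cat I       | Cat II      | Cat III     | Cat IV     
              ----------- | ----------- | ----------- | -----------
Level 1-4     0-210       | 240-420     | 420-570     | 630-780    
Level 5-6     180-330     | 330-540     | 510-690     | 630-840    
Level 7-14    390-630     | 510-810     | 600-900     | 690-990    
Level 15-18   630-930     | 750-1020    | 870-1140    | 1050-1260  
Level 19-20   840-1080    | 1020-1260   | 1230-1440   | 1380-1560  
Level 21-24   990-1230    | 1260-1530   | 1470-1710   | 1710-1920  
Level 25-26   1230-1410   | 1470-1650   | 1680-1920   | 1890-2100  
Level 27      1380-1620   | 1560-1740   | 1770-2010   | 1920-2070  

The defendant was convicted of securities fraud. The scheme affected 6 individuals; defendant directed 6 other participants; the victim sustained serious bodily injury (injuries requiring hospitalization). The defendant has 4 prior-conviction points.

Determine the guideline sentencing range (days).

630-930 days

Base offense level for securities fraud: 8.
R2 does not apply.
R3 applies (level before this adjustment is 8 < 25, so +4): 8 + 4 = 12.
R4 does not apply.
R5 does not apply.
R6 applies (level before this adjustment is 12 < 13, so +2): 12 + 2 = 14.
R7 applies: 14 + 4 = 18.
Final offense level: 18.
Criminal history: 4 prior points → Category I (0-10).
Level 18 falls in the 15-18 band.
Grid: Level 15-18 × Category I = 630-930 days.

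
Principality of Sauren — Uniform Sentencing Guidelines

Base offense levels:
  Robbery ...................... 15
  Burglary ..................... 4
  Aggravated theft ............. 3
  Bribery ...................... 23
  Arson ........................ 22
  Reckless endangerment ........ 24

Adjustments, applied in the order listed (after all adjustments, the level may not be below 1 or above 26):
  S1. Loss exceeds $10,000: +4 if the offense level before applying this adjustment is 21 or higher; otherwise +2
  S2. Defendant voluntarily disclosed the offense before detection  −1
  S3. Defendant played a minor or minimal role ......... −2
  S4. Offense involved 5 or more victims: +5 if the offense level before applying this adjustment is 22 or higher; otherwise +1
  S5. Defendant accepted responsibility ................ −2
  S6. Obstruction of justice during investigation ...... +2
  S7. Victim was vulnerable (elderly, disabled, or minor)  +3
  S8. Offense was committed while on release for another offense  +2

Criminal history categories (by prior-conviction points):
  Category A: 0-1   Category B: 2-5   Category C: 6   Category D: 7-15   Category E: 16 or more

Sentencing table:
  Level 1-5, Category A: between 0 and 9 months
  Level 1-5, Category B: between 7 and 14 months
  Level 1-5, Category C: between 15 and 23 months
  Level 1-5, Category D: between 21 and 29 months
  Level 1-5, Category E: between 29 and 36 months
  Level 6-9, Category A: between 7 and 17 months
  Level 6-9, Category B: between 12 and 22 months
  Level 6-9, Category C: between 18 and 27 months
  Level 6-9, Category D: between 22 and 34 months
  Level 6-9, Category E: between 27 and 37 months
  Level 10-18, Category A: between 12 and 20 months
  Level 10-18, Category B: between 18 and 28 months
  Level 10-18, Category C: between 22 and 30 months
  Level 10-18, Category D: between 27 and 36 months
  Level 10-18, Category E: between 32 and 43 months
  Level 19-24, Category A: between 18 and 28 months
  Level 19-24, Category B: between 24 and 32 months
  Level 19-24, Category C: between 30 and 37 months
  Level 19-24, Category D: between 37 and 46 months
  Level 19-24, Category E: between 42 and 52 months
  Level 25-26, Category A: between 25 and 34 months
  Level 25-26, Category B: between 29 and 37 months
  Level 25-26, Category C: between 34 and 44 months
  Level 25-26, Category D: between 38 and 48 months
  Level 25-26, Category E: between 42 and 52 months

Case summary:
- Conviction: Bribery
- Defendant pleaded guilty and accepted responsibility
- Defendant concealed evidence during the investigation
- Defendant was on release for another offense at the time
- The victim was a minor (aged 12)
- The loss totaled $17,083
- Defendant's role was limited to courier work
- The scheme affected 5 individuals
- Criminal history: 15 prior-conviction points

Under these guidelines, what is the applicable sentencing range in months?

38-48 months

Base offense level for bribery: 23.
S1 applies (level before this adjustment is 23 ≥ 21, so +4): 23 + 4 = 27.
S2 does not apply.
S3 applies: 27 − 2 = 25.
S4 applies (level before this adjustment is 25 ≥ 22, so +5): 25 + 5 = 30.
S5 applies: 30 − 2 = 28.
S6 applies: 28 + 2 = 30.
S7 applies: 30 + 3 = 33.
S8 applies: 33 + 2 = 35.
Level 35 exceeds the maximum of 26; capped at 26.
Final offense level: 26.
Criminal history: 15 prior points → Category D (7-15).
Level 26 falls in the 25-26 band.
Grid: Level 25-26 × Category D = 38-48 months.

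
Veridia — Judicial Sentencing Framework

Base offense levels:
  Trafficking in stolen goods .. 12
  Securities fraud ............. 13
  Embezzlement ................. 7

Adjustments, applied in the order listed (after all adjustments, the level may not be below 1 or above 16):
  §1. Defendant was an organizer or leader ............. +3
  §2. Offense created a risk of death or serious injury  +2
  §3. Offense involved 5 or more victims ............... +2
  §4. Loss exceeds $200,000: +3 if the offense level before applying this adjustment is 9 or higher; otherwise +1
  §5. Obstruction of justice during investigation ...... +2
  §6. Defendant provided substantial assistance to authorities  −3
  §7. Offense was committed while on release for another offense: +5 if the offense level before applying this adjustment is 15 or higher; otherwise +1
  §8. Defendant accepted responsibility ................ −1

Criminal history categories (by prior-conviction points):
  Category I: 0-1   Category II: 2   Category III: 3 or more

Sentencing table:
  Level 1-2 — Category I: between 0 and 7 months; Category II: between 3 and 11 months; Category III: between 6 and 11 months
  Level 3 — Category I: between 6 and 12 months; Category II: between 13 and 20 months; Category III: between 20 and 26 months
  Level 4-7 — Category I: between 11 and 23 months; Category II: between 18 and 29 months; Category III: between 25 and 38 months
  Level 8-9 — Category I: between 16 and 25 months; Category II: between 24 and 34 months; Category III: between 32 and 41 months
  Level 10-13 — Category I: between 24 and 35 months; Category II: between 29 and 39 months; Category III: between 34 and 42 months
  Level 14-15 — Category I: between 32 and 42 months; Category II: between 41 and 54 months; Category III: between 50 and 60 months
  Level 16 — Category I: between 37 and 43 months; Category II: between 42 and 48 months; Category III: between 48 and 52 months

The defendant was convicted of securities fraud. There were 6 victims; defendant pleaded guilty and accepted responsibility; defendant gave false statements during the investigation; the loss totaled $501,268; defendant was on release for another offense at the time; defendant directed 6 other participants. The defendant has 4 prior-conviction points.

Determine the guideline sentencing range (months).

Base offense level for securities fraud: 13.
§1 applies: 13 + 3 = 16.
§3 applies: 16 + 2 = 18.
§4 applies (level before this adjustment is 18 ≥ 9, so +3): 18 + 3 = 21.
§5 applies: 21 + 2 = 23.
§6 does not apply.
§7 applies (level before this adjustment is 23 ≥ 15, so +5): 23 + 5 = 28.
§8 applies: 28 − 1 = 27.
Level 27 exceeds the maximum of 16; capped at 16.
Final offense level: 16.
Criminal history: 4 prior points → Category III (3+).
Level 16 falls in the 16 band.
Grid: Level 16 × Category III = 48-52 months.

48-52 months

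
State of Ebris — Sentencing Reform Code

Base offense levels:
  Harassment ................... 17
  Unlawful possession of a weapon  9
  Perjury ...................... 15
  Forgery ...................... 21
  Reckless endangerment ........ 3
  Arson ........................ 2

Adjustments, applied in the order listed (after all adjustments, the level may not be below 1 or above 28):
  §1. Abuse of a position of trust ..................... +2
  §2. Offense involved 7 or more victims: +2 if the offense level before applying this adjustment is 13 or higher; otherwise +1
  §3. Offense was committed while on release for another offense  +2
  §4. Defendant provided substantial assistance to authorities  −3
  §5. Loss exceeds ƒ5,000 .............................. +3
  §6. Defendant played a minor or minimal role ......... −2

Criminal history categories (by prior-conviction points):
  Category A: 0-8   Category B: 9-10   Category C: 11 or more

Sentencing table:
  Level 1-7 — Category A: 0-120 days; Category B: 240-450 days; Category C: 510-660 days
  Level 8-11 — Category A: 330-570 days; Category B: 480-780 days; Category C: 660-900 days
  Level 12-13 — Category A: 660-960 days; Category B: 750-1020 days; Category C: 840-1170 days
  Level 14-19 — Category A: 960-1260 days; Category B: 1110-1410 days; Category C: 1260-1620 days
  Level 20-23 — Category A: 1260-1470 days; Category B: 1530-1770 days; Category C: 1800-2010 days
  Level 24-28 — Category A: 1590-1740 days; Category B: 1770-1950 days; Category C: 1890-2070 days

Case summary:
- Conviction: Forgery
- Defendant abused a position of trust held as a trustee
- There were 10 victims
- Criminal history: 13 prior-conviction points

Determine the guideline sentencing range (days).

Base offense level for forgery: 21.
§1 applies: 21 + 2 = 23.
§2 applies (level before this adjustment is 23 ≥ 13, so +2): 23 + 2 = 25.
§3 does not apply.
§5 does not apply.
§6 does not apply.
Final offense level: 25.
Criminal history: 13 prior points → Category C (11+).
Level 25 falls in the 24-28 band.
Grid: Level 24-28 × Category C = 1890-2070 days.

1890-2070 days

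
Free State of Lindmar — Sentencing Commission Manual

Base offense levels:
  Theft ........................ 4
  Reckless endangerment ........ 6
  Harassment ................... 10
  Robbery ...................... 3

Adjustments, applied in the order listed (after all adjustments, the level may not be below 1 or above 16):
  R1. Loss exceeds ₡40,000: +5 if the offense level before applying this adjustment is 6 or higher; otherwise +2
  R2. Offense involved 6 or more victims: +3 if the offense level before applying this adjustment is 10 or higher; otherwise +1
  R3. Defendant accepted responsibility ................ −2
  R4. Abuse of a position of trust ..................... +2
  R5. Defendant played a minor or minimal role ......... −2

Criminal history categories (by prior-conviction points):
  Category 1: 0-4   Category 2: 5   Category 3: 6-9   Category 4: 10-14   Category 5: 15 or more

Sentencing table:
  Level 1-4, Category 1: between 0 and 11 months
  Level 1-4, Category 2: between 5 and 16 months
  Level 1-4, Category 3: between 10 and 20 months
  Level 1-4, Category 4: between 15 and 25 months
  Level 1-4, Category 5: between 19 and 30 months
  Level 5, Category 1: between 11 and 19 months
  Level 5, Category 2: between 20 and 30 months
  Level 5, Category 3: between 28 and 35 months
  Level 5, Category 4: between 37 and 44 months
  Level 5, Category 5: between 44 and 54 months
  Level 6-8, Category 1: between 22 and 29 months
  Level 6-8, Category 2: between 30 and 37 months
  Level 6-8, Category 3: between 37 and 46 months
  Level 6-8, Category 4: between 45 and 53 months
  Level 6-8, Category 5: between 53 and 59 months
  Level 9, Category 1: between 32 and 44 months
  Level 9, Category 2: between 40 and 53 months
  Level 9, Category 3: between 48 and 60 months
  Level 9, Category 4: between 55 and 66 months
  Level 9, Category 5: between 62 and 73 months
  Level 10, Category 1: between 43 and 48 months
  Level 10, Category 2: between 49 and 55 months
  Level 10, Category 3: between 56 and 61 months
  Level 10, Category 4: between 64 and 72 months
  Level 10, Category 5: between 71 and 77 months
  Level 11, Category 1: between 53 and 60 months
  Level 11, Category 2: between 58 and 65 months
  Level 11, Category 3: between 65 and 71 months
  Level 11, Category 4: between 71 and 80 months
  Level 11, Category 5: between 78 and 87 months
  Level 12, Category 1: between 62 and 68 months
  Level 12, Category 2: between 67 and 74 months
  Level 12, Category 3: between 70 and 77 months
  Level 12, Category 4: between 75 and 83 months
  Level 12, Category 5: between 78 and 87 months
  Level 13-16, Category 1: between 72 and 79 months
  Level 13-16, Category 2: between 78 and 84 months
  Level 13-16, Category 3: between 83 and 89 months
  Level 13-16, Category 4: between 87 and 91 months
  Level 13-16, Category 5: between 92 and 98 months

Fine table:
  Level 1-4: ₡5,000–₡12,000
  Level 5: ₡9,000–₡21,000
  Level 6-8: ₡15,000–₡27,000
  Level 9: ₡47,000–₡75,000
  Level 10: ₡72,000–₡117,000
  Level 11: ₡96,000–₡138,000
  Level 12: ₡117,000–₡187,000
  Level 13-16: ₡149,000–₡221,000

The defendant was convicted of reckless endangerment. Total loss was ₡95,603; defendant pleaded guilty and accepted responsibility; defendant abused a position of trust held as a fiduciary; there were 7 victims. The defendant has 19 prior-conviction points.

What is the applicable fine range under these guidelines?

₡149,000–₡221,000

Base offense level for reckless endangerment: 6.
R1 applies (level before this adjustment is 6 ≥ 6, so +5): 6 + 5 = 11.
R2 applies (level before this adjustment is 11 ≥ 10, so +3): 11 + 3 = 14.
R3 applies: 14 − 2 = 12.
R4 applies: 12 + 2 = 14.
R5 does not apply.
Final offense level: 14.
Level 14 falls in the 13-16 band.
Fine table: Level 13-16 → ₡149,000–₡221,000.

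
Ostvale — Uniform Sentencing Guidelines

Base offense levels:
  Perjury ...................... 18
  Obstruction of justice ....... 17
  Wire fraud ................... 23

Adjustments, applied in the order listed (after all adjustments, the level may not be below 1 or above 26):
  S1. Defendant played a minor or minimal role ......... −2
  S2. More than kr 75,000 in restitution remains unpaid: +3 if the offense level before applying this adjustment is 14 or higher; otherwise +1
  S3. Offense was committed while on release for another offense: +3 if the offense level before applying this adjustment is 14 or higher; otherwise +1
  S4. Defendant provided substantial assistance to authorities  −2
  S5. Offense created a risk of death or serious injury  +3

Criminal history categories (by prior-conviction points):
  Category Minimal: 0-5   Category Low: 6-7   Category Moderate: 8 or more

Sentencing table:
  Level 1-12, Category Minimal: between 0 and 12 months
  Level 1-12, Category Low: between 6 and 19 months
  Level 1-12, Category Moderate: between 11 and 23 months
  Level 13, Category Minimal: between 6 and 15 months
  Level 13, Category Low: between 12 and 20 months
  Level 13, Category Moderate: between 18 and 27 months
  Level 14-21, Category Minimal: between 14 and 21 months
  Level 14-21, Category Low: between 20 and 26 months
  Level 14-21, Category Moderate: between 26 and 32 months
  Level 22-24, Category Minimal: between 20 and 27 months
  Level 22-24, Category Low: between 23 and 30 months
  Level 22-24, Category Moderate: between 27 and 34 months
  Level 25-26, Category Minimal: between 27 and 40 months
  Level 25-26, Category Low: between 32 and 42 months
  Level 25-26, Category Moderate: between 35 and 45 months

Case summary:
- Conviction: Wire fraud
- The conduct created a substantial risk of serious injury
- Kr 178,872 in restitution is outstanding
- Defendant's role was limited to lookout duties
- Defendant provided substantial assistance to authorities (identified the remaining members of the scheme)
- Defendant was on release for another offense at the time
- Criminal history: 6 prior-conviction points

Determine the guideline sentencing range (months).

Base offense level for wire fraud: 23.
S1 applies: 23 − 2 = 21.
S2 applies (level before this adjustment is 21 ≥ 14, so +3): 21 + 3 = 24.
S3 applies (level before this adjustment is 24 ≥ 14, so +3): 24 + 3 = 27.
S4 applies: 27 − 2 = 25.
S5 applies: 25 + 3 = 28.
Level 28 exceeds the maximum of 26; capped at 26.
Final offense level: 26.
Criminal history: 6 prior points → Category Low (6-7).
Level 26 falls in the 25-26 band.
Grid: Level 25-26 × Category Low = 32-42 months.

32-42 months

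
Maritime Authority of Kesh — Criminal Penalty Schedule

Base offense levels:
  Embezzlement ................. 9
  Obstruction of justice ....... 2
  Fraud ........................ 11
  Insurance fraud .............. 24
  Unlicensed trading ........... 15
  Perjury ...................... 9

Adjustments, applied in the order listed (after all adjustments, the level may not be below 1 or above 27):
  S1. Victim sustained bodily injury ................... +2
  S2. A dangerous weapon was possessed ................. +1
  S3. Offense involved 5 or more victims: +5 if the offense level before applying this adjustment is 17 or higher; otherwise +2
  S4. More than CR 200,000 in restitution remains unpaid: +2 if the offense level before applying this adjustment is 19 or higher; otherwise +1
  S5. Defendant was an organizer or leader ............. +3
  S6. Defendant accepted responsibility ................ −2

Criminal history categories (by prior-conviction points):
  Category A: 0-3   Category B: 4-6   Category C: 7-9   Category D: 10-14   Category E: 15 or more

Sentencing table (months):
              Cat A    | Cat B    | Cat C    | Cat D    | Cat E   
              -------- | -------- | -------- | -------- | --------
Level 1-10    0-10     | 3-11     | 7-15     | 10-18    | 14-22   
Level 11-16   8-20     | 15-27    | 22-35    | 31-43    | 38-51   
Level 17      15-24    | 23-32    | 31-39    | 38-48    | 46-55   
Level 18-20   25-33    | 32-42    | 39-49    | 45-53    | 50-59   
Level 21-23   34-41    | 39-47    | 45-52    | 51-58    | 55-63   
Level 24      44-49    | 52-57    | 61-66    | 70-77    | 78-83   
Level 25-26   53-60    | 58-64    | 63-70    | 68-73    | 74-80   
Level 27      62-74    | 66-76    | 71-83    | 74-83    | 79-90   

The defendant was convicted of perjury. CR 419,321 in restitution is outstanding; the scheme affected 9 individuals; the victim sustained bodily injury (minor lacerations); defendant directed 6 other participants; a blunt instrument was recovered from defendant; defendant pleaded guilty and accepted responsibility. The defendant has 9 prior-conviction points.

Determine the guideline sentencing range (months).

Base offense level for perjury: 9.
S1 applies: 9 + 2 = 11.
S2 applies: 11 + 1 = 12.
S3 applies (level before this adjustment is 12 < 17, so +2): 12 + 2 = 14.
S4 applies (level before this adjustment is 14 < 19, so +1): 14 + 1 = 15.
S5 applies: 15 + 3 = 18.
S6 applies: 18 − 2 = 16.
Final offense level: 16.
Criminal history: 9 prior points → Category C (7-9).
Level 16 falls in the 11-16 band.
Grid: Level 11-16 × Category C = 22-35 months.

22-35 months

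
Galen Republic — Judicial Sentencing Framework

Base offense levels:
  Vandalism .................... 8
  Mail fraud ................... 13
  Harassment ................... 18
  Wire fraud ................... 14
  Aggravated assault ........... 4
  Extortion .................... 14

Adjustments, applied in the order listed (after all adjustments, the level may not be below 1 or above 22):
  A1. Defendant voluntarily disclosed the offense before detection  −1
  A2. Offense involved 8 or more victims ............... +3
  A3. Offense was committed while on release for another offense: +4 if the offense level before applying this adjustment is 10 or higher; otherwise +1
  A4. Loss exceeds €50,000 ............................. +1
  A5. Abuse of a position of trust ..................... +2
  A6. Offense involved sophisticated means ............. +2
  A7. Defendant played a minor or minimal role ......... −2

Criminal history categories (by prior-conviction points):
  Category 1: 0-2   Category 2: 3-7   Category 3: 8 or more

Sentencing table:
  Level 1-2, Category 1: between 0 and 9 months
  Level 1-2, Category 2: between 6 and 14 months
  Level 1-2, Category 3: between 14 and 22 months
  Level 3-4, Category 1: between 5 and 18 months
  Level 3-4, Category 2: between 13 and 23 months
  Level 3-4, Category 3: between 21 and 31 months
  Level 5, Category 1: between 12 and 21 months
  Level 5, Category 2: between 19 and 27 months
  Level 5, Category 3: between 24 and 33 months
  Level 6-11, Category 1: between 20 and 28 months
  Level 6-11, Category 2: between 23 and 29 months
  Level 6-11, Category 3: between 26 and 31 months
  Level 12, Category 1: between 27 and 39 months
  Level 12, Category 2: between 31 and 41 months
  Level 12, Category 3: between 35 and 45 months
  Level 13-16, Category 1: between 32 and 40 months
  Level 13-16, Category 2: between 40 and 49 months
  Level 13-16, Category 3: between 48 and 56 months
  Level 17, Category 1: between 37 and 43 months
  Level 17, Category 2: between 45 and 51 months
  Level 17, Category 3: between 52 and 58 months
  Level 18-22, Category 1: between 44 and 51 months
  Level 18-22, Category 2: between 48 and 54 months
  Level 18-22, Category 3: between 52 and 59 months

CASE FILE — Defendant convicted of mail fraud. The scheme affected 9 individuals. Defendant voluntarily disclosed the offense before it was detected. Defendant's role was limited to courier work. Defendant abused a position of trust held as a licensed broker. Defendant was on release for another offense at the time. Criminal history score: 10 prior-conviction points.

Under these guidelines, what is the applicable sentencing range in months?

Base offense level for mail fraud: 13.
A1 applies: 13 − 1 = 12.
A2 applies: 12 + 3 = 15.
A3 applies (level before this adjustment is 15 ≥ 10, so +4): 15 + 4 = 19.
A5 applies: 19 + 2 = 21.
A7 applies: 21 − 2 = 19.
Final offense level: 19.
Criminal history: 10 prior points → Category 3 (8+).
Level 19 falls in the 18-22 band.
Grid: Level 18-22 × Category 3 = 52-59 months.

52-59 months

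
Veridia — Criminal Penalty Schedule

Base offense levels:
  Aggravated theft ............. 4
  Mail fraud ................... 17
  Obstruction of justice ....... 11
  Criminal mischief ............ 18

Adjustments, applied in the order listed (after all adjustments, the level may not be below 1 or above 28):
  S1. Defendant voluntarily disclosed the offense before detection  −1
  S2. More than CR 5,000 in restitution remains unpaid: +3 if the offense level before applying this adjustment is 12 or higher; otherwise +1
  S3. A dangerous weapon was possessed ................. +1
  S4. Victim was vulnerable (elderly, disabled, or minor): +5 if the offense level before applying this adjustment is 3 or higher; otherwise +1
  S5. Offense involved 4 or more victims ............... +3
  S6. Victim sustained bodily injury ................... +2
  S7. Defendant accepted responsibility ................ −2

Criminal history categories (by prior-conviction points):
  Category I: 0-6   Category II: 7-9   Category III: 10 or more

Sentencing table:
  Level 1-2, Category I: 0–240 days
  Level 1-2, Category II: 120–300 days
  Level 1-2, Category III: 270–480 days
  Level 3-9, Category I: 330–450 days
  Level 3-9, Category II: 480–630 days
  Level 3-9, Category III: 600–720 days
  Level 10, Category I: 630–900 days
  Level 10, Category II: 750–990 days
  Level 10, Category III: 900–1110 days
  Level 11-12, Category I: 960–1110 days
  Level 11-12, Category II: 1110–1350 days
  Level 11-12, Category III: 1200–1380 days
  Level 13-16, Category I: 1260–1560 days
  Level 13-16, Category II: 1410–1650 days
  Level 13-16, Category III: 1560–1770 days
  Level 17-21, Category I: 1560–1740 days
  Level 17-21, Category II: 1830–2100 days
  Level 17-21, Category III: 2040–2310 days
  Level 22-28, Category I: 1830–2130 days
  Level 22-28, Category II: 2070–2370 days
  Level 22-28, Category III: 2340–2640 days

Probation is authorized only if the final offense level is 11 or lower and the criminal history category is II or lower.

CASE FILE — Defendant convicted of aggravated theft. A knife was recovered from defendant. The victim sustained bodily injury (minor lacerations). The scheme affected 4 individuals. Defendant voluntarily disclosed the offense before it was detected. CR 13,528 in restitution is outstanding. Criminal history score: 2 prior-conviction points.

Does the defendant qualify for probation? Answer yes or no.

Base offense level for aggravated theft: 4.
S1 applies: 4 − 1 = 3.
S2 applies (level before this adjustment is 3 < 12, so +1): 3 + 1 = 4.
S3 applies: 4 + 1 = 5.
S5 applies: 5 + 3 = 8.
S6 applies: 8 + 2 = 10.
S7 does not apply.
Final offense level: 10.
Criminal history: 2 prior points → Category I (0-6).
Level 10 falls in the 10 band.
Grid: Level 10 × Category I = 630-900 days.
Probation check: level 10 ≤ 11 and category I ≤ II → eligible.

Yes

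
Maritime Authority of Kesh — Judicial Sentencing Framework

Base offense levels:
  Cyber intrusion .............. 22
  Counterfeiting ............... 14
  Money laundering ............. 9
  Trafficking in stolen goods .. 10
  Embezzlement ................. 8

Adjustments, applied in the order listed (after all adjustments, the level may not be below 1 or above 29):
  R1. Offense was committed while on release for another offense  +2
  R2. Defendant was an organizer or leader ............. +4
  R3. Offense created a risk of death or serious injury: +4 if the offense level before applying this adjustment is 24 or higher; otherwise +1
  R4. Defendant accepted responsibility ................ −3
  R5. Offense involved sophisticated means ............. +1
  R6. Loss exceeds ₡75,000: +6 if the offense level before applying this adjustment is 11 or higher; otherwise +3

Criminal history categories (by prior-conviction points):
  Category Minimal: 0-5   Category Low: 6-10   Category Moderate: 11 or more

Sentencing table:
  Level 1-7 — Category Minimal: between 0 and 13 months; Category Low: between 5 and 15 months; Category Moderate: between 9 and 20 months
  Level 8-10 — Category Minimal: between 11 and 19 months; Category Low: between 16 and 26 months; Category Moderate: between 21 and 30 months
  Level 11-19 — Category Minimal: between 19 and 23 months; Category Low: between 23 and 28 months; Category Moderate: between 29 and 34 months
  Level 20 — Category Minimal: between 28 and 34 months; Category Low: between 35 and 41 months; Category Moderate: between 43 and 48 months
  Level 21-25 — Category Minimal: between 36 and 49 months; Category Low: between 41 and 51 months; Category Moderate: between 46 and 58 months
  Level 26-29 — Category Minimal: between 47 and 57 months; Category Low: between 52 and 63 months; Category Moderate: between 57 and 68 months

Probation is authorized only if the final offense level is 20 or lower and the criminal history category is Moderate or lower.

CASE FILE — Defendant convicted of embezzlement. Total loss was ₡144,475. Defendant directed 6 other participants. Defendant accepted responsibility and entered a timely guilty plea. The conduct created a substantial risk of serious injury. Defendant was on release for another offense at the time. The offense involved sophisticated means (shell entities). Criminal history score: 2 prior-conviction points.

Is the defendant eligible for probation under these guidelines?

Yes

Base offense level for embezzlement: 8.
R1 applies: 8 + 2 = 10.
R2 applies: 10 + 4 = 14.
R3 applies (level before this adjustment is 14 < 24, so +1): 14 + 1 = 15.
R4 applies: 15 − 3 = 12.
R5 applies: 12 + 1 = 13.
R6 applies (level before this adjustment is 13 ≥ 11, so +6): 13 + 6 = 19.
Final offense level: 19.
Criminal history: 2 prior points → Category Minimal (0-5).
Level 19 falls in the 11-19 band.
Grid: Level 11-19 × Category Minimal = 19-23 months.
Probation check: level 19 ≤ 20 and category Minimal ≤ Moderate → eligible.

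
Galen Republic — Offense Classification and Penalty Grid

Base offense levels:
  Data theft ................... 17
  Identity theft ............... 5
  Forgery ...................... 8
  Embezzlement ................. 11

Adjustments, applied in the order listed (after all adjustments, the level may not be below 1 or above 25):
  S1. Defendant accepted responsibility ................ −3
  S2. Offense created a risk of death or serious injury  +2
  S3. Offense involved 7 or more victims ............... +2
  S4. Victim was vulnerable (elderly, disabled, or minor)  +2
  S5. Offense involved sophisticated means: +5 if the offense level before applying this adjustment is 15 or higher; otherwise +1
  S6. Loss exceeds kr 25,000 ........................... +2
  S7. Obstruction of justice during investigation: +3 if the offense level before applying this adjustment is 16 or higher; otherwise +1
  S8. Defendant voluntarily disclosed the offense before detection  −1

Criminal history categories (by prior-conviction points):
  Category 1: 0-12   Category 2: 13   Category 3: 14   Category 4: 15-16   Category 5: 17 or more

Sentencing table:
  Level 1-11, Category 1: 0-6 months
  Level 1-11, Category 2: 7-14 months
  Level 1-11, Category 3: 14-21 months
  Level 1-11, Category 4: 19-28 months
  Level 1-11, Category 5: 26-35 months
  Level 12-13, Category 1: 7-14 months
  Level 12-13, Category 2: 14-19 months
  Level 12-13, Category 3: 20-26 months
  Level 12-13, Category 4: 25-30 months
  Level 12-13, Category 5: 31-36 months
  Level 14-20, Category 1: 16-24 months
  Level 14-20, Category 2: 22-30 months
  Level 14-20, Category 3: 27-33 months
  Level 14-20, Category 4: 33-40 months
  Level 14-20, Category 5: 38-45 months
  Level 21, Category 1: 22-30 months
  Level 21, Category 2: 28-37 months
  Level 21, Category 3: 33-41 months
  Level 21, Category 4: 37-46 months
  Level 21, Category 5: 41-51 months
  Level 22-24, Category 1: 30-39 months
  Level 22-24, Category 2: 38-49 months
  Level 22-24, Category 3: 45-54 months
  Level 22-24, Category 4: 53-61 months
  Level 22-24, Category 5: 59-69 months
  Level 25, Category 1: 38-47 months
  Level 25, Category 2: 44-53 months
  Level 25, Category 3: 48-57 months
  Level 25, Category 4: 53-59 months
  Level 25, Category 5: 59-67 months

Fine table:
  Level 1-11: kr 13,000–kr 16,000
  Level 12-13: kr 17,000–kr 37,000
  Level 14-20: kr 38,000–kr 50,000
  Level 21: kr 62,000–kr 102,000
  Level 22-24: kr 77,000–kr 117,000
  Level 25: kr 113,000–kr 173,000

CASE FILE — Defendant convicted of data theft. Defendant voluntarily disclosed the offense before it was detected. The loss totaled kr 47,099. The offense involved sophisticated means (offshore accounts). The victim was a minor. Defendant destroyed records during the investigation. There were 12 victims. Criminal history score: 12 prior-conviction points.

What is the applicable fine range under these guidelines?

kr 113,000–kr 173,000

Base offense level for data theft: 17.
S3 applies: 17 + 2 = 19.
S4 applies: 19 + 2 = 21.
S5 applies (level before this adjustment is 21 ≥ 15, so +5): 21 + 5 = 26.
S6 applies: 26 + 2 = 28.
S7 applies (level before this adjustment is 28 ≥ 16, so +3): 28 + 3 = 31.
S8 applies: 31 − 1 = 30.
Level 30 exceeds the maximum of 25; capped at 25.
Final offense level: 25.
Level 25 falls in the 25 band.
Fine table: Level 25 → kr 113,000–kr 173,000.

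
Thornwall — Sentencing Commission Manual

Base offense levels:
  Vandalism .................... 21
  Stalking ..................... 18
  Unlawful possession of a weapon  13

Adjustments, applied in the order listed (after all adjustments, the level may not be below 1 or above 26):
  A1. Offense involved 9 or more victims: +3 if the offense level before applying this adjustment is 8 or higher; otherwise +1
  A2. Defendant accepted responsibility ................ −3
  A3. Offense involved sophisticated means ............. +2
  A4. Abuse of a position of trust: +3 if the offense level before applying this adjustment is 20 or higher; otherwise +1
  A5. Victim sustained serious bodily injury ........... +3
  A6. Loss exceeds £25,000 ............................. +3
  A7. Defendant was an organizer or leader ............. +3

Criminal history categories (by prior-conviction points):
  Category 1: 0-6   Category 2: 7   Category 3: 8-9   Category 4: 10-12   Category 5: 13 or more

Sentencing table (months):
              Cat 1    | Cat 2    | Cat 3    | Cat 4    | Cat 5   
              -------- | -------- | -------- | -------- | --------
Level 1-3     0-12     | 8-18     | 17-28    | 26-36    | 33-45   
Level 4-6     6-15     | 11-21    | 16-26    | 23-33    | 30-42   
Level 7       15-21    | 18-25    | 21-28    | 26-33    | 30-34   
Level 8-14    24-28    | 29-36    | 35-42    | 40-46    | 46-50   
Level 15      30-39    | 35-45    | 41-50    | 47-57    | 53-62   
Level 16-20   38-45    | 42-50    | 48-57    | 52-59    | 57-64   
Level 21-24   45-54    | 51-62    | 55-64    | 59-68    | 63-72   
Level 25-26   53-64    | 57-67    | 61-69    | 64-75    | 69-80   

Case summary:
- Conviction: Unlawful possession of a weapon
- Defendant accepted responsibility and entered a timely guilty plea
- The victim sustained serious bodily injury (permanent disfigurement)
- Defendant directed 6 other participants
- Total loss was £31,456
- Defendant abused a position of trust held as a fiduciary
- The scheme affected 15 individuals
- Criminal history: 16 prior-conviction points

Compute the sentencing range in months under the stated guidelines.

Base offense level for unlawful possession of a weapon: 13.
A1 applies (level before this adjustment is 13 ≥ 8, so +3): 13 + 3 = 16.
A2 applies: 16 − 3 = 13.
A4 applies (level before this adjustment is 13 < 20, so +1): 13 + 1 = 14.
A5 applies: 14 + 3 = 17.
A6 applies: 17 + 3 = 20.
A7 applies: 20 + 3 = 23.
Final offense level: 23.
Criminal history: 16 prior points → Category 5 (13+).
Level 23 falls in the 21-24 band.
Grid: Level 21-24 × Category 5 = 63-72 months.

63-72 months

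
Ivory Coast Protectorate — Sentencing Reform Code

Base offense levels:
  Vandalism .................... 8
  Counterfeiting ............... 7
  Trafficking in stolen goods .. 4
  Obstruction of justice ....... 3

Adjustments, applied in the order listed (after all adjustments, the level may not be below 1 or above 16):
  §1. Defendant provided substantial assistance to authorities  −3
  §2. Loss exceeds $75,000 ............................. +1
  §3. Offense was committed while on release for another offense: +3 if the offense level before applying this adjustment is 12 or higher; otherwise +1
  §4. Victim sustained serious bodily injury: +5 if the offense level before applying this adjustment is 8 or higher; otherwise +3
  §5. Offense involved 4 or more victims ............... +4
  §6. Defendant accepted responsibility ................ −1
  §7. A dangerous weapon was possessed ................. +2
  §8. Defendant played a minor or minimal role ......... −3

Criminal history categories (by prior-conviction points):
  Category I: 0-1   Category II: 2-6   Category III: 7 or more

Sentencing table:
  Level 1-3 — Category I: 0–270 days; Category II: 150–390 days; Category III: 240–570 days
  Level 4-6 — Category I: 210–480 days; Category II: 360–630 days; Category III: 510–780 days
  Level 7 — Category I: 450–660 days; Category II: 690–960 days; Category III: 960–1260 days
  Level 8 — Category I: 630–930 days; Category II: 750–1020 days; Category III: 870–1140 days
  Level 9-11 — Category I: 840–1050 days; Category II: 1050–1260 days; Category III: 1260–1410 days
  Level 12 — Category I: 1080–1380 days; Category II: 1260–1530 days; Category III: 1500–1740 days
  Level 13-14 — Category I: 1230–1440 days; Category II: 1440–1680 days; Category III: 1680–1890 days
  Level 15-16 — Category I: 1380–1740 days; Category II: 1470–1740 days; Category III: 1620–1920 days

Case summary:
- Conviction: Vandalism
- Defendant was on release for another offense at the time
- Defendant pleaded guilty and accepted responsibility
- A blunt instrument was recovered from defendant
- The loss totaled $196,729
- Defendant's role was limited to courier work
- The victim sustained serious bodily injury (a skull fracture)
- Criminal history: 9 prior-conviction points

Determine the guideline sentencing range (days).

1680-1890 days

Base offense level for vandalism: 8.
§2 applies: 8 + 1 = 9.
§3 applies (level before this adjustment is 9 < 12, so +1): 9 + 1 = 10.
§4 applies (level before this adjustment is 10 ≥ 8, so +5): 10 + 5 = 15.
§5 does not apply.
§6 applies: 15 − 1 = 14.
§7 applies: 14 + 2 = 16.
§8 applies: 16 − 3 = 13.
Final offense level: 13.
Criminal history: 9 prior points → Category III (7+).
Level 13 falls in the 13-14 band.
Grid: Level 13-14 × Category III = 1680-1890 days.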